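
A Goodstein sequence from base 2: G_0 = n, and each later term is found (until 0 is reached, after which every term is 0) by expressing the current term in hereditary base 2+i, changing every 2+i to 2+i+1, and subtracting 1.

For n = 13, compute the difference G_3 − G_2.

base 2: 13 = 2^(2 + 1) + 2^2 + 1; at 3: 3^(3 + 1) + 3^3 + 1 = 109; next = 108
base 3: 108 = 3^(3 + 1) + 3^3; at 4: 4^(4 + 1) + 4^4 = 1280; next = 1279
base 4: 1279 = 4^(4 + 1) + 3·4^3 + 3·4^2 + 3·4 + 3; at 5: 5^(5 + 1) + 3·5^3 + 3·5^2 + 3·5 + 3 = 16093; next = 16092

14813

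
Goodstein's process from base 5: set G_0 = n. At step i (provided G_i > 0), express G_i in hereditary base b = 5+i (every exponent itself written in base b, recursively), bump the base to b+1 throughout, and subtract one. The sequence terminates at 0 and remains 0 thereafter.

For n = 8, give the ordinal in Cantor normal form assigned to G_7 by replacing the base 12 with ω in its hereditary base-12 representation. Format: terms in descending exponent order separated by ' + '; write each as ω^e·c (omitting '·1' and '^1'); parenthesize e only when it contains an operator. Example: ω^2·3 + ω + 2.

5

base 5: 8 = 5 + 3; at 6: 6 + 3 = 9; next = 8
base 6: 8 = 6 + 2; at 7: 7 + 2 = 9; next = 8
base 7: 8 = 7 + 1; at 8: 8 + 1 = 9; next = 8
base 8: 8 = 8; at 9: 9 = 9; next = 8
base 9: 8 = 8; at 10: 8 = 8; next = 7
base 10: 7 = 7; at 11: 7 = 7; next = 6
base 11: 6 = 6; at 12: 6 = 6; next = 5
base 12: 5 = 5; at 13: 5 = 5; next = 4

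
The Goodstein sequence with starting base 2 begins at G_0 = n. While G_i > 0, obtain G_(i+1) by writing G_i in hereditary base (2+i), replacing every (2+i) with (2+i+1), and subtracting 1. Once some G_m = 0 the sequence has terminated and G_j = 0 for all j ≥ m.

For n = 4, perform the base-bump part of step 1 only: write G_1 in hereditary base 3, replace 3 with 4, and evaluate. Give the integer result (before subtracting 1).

i=0: 4 = 2^2 (b=2); 2→3: 3^3 = 27; 27−1 = 26
i=1: 26 = 2·3^2 + 2·3 + 2 (b=3); 3→4: 2·4^2 + 2·4 + 2 = 42; 42−1 = 41

42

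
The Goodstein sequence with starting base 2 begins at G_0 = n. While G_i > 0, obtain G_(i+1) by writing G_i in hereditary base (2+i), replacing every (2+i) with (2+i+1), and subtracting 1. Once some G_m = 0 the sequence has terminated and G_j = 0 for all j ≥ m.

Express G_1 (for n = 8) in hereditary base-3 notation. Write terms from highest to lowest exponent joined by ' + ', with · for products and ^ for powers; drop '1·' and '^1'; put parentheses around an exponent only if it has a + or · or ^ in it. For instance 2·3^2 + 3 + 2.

step 0: 8 = 2^(2 + 1); sub 3 for 2: 3^(3 + 1); = 81; G_1 = 81−1 = 80
step 1: 80 = 2·3^3 + 2·3^2 + 2·3 + 2; sub 4 for 3: 2·4^4 + 2·4^2 + 2·4 + 2; = 554; G_2 = 554−1 = 553

2·3^3 + 2·3^2 + 2·3 + 2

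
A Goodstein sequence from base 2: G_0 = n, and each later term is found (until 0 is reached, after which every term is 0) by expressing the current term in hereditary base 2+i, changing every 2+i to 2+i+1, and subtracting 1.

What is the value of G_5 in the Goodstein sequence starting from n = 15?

15 —HB2→ 2^(2 + 1) + 2^2 + 2 + 1 —bump→ 3^(3 + 1) + 3^3 + 3 + 1 = 112 —(−1)→ 111
111 —HB3→ 3^(3 + 1) + 3^3 + 3 —bump→ 4^(4 + 1) + 4^4 + 4 = 1284 —(−1)→ 1283
1283 —HB4→ 4^(4 + 1) + 4^4 + 3 —bump→ 5^(5 + 1) + 5^5 + 3 = 18753 —(−1)→ 18752
18752 —HB5→ 5^(5 + 1) + 5^5 + 2 —bump→ 6^(6 + 1) + 6^6 + 2 = 326594 —(−1)→ 326593
326593 —HB6→ 6^(6 + 1) + 6^6 + 1 —bump→ 7^(7 + 1) + 7^7 + 1 = 6588345 —(−1)→ 6588344
6588344 —HB7→ 7^(7 + 1) + 7^7 —bump→ 8^(8 + 1) + 8^8 = 150994944 —(−1)→ 150994943

6588344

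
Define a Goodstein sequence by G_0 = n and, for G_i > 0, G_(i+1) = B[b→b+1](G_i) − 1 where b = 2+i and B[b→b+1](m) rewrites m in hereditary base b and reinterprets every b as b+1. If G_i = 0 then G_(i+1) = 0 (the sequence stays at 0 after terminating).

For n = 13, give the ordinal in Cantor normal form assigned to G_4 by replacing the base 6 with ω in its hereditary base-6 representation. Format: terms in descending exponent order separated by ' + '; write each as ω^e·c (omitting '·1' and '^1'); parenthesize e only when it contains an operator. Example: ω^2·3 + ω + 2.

(0) 13|_2 = 2^(2 + 1) + 2^2 + 1 ↦ 3^(3 + 1) + 3^3 + 1|_3 = 109 ⇒ 108
(1) 108|_3 = 3^(3 + 1) + 3^3 ↦ 4^(4 + 1) + 4^4|_4 = 1280 ⇒ 1279
(2) 1279|_4 = 4^(4 + 1) + 3·4^3 + 3·4^2 + 3·4 + 3 ↦ 5^(5 + 1) + 3·5^3 + 3·5^2 + 3·5 + 3|_5 = 16093 ⇒ 16092
(3) 16092|_5 = 5^(5 + 1) + 3·5^3 + 3·5^2 + 3·5 + 2 ↦ 6^(6 + 1) + 3·6^3 + 3·6^2 + 3·6 + 2|_6 = 280712 ⇒ 280711
(4) 280711|_6 = 6^(6 + 1) + 3·6^3 + 3·6^2 + 3·6 + 1 ↦ 7^(7 + 1) + 3·7^3 + 3·7^2 + 3·7 + 1|_7 = 5765999 ⇒ 5765998

ω^(ω + 1) + ω^3·3 + ω^2·3 + ω·3 + 1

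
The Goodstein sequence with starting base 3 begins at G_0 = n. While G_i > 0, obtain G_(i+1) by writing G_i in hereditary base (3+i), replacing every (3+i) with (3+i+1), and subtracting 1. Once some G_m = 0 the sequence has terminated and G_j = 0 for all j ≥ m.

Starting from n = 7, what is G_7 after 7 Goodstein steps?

9

step 0: 7 = 2·3 + 1; sub 4 for 3: 2·4 + 1; = 9; G_1 = 9−1 = 8
step 1: 8 = 2·4; sub 5 for 4: 2·5; = 10; G_2 = 10−1 = 9
step 2: 9 = 5 + 4; sub 6 for 5: 6 + 4; = 10; G_3 = 10−1 = 9
step 3: 9 = 6 + 3; sub 7 for 6: 7 + 3; = 10; G_4 = 10−1 = 9
step 4: 9 = 7 + 2; sub 8 for 7: 8 + 2; = 10; G_5 = 10−1 = 9
step 5: 9 = 8 + 1; sub 9 for 8: 9 + 1; = 10; G_6 = 10−1 = 9
step 6: 9 = 9; sub 10 for 9: 10; = 10; G_7 = 10−1 = 9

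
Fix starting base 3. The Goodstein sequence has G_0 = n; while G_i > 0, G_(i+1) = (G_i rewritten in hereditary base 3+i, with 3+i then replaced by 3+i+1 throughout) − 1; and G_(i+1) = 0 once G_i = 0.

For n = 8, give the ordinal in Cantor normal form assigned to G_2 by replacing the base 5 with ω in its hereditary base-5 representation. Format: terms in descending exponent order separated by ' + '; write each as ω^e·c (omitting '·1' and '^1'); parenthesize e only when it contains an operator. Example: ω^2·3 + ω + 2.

i=0: 8 = 2·3 + 2 (b=3); 3→4: 2·4 + 2 = 10; 10−1 = 9
i=1: 9 = 2·4 + 1 (b=4); 4→5: 2·5 + 1 = 11; 11−1 = 10

ω·2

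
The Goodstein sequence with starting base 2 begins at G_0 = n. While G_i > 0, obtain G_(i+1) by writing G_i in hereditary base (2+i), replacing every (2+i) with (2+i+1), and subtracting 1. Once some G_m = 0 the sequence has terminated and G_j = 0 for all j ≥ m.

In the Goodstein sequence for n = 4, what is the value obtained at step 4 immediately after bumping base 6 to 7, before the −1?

[0] 4 ≡ 2^2 (base 2). Lift 3: 27. −1: 26.
[1] 26 ≡ 2·3^2 + 2·3 + 2 (base 3). Lift 4: 42. −1: 41.
[2] 41 ≡ 2·4^2 + 2·4 + 1 (base 4). Lift 5: 61. −1: 60.
[3] 60 ≡ 2·5^2 + 2·5 (base 5). Lift 6: 84. −1: 83.
[4] 83 ≡ 2·6^2 + 6 + 5 (base 6). Lift 7: 110. −1: 109.

110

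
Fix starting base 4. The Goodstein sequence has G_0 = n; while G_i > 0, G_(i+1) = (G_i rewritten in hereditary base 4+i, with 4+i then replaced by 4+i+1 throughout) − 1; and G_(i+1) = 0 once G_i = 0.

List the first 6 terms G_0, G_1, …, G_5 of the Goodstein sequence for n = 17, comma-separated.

17, 25, 35, 39, 43, 47

step 0: 17 = 4^2 + 1; sub 5 for 4: 5^2 + 1; = 26; G_1 = 26−1 = 25
step 1: 25 = 5^2; sub 6 for 5: 6^2; = 36; G_2 = 36−1 = 35
step 2: 35 = 5·6 + 5; sub 7 for 6: 5·7 + 5; = 40; G_3 = 40−1 = 39
step 3: 39 = 5·7 + 4; sub 8 for 7: 5·8 + 4; = 44; G_4 = 44−1 = 43
step 4: 43 = 5·8 + 3; sub 9 for 8: 5·9 + 3; = 48; G_5 = 48−1 = 47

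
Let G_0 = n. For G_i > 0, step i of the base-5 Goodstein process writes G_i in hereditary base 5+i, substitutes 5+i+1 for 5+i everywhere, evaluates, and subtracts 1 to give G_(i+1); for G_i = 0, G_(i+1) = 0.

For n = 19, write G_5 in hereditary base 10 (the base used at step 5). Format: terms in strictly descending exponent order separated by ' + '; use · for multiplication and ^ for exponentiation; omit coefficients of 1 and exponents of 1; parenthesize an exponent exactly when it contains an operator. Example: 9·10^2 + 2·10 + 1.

2·10 + 9

19 —HB5→ 3·5 + 4 —bump→ 3·6 + 4 = 22 —(−1)→ 21
21 —HB6→ 3·6 + 3 —bump→ 3·7 + 3 = 24 —(−1)→ 23
23 —HB7→ 3·7 + 2 —bump→ 3·8 + 2 = 26 —(−1)→ 25
25 —HB8→ 3·8 + 1 —bump→ 3·9 + 1 = 28 —(−1)→ 27
27 —HB9→ 3·9 —bump→ 3·10 = 30 —(−1)→ 29
29 —HB10→ 2·10 + 9 —bump→ 2·11 + 9 = 31 —(−1)→ 30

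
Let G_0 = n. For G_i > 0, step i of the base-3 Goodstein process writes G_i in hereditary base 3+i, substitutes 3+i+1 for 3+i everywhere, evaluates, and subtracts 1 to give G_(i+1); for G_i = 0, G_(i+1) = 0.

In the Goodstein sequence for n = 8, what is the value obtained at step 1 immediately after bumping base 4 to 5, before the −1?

G_0 = 8. HB_3(8) = 2·3 + 2. Bump = 10. G_1 = 9.
G_1 = 9. HB_4(9) = 2·4 + 1. Bump = 11. G_2 = 10.

11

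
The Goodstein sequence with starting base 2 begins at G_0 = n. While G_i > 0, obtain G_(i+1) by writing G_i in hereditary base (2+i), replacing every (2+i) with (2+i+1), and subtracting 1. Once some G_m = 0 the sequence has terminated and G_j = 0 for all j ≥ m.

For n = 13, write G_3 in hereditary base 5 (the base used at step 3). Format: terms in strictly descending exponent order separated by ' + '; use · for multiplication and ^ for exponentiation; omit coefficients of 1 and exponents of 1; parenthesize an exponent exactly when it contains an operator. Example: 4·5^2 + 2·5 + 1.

step 0: 13 = 2^(2 + 1) + 2^2 + 1; sub 3 for 2: 3^(3 + 1) + 3^3 + 1; = 109; G_1 = 109−1 = 108
step 1: 108 = 3^(3 + 1) + 3^3; sub 4 for 3: 4^(4 + 1) + 4^4; = 1280; G_2 = 1280−1 = 1279
step 2: 1279 = 4^(4 + 1) + 3·4^3 + 3·4^2 + 3·4 + 3; sub 5 for 4: 5^(5 + 1) + 3·5^3 + 3·5^2 + 3·5 + 3; = 16093; G_3 = 16093−1 = 16092
step 3: 16092 = 5^(5 + 1) + 3·5^3 + 3·5^2 + 3·5 + 2; sub 6 for 5: 6^(6 + 1) + 3·6^3 + 3·6^2 + 3·6 + 2; = 280712; G_4 = 280712−1 = 280711

5^(5 + 1) + 3·5^3 + 3·5^2 + 3·5 + 2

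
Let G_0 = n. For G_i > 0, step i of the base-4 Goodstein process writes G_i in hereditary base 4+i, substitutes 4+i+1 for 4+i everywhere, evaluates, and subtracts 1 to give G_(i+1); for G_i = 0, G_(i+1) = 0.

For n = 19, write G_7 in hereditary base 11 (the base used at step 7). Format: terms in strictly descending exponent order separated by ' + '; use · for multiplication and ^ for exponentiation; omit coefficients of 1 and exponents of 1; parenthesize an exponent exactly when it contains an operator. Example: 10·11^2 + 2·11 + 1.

7·11 + 4

base 4: 19 = 4^2 + 3; at 5: 5^2 + 3 = 28; next = 27
base 5: 27 = 5^2 + 2; at 6: 6^2 + 2 = 38; next = 37
base 6: 37 = 6^2 + 1; at 7: 7^2 + 1 = 50; next = 49
base 7: 49 = 7^2; at 8: 8^2 = 64; next = 63
base 8: 63 = 7·8 + 7; at 9: 7·9 + 7 = 70; next = 69
base 9: 69 = 7·9 + 6; at 10: 7·10 + 6 = 76; next = 75
base 10: 75 = 7·10 + 5; at 11: 7·11 + 5 = 82; next = 81
base 11: 81 = 7·11 + 4; at 12: 7·12 + 4 = 88; next = 87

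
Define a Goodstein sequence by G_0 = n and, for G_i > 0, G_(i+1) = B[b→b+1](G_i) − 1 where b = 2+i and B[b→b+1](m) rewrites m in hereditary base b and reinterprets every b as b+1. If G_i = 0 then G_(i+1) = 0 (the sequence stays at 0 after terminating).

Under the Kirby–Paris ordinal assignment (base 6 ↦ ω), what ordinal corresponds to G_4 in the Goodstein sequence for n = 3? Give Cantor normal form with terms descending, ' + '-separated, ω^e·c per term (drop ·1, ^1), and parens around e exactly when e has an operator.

1

(0) 3|_2 = 2 + 1 ↦ 3 + 1|_3 = 4 ⇒ 3
(1) 3|_3 = 3 ↦ 4|_4 = 4 ⇒ 3
(2) 3|_4 = 3 ↦ 3|_5 = 3 ⇒ 2
(3) 2|_5 = 2 ↦ 2|_6 = 2 ⇒ 1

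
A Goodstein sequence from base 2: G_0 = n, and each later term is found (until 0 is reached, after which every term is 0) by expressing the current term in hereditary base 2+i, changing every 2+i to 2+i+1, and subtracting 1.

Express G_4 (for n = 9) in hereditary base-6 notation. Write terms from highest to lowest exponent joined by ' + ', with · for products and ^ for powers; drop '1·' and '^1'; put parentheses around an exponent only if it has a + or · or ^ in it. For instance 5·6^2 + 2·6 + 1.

3·6^6 + 3·6^3 + 3·6^2 + 3·6 + 1

(0) 9|_2 = 2^(2 + 1) + 1 ↦ 3^(3 + 1) + 1|_3 = 82 ⇒ 81
(1) 81|_3 = 3^(3 + 1) ↦ 4^(4 + 1)|_4 = 1024 ⇒ 1023
(2) 1023|_4 = 3·4^4 + 3·4^3 + 3·4^2 + 3·4 + 3 ↦ 3·5^5 + 3·5^3 + 3·5^2 + 3·5 + 3|_5 = 9843 ⇒ 9842
(3) 9842|_5 = 3·5^5 + 3·5^3 + 3·5^2 + 3·5 + 2 ↦ 3·6^6 + 3·6^3 + 3·6^2 + 3·6 + 2|_6 = 140744 ⇒ 140743
(4) 140743|_6 = 3·6^6 + 3·6^3 + 3·6^2 + 3·6 + 1 ↦ 3·7^7 + 3·7^3 + 3·7^2 + 3·7 + 1|_7 = 2471827 ⇒ 2471826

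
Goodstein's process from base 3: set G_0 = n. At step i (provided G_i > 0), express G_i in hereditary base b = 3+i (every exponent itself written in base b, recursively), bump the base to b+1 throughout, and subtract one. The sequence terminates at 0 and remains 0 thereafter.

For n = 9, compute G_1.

step 0: 9 = 3^2; sub 4 for 3: 4^2; = 16; G_1 = 16−1 = 15
step 1: 15 = 3·4 + 3; sub 5 for 4: 3·5 + 3; = 18; G_2 = 18−1 = 17

15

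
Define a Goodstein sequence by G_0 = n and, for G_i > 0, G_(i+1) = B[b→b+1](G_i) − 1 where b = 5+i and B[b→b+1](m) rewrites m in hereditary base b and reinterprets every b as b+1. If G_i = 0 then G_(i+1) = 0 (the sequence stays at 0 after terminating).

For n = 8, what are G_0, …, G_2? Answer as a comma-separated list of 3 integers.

8, 8, 8

8 —HB5→ 5 + 3 —bump→ 6 + 3 = 9 —(−1)→ 8
8 —HB6→ 6 + 2 —bump→ 7 + 2 = 9 —(−1)→ 8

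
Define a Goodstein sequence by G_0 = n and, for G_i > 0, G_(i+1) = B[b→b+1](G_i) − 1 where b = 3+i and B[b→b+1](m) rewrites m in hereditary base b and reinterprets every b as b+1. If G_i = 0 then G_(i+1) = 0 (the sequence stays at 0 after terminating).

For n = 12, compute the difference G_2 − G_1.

8

step 0: 12 = 3^2 + 3; sub 4 for 3: 4^2 + 4; = 20; G_1 = 20−1 = 19
step 1: 19 = 4^2 + 3; sub 5 for 4: 5^2 + 3; = 28; G_2 = 28−1 = 27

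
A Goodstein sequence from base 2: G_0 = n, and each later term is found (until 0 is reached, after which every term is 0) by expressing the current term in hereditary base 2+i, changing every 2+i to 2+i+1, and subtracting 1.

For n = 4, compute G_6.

(0) 4|_2 = 2^2 ↦ 3^3|_3 = 27 ⇒ 26
(1) 26|_3 = 2·3^2 + 2·3 + 2 ↦ 2·4^2 + 2·4 + 2|_4 = 42 ⇒ 41
(2) 41|_4 = 2·4^2 + 2·4 + 1 ↦ 2·5^2 + 2·5 + 1|_5 = 61 ⇒ 60
(3) 60|_5 = 2·5^2 + 2·5 ↦ 2·6^2 + 2·6|_6 = 84 ⇒ 83
(4) 83|_6 = 2·6^2 + 6 + 5 ↦ 2·7^2 + 7 + 5|_7 = 110 ⇒ 109
(5) 109|_7 = 2·7^2 + 7 + 4 ↦ 2·8^2 + 8 + 4|_8 = 140 ⇒ 139
(6) 139|_8 = 2·8^2 + 8 + 3 ↦ 2·9^2 + 9 + 3|_9 = 174 ⇒ 173

139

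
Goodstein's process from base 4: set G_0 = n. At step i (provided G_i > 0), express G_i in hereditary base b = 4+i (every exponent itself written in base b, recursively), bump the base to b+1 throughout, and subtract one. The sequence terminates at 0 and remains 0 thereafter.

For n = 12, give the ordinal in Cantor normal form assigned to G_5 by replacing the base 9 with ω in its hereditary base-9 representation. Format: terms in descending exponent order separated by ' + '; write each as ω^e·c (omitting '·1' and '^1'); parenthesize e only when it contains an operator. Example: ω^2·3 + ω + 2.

ω·2

G_0 = 12. HB_4(12) = 3·4. Bump = 15. G_1 = 14.
G_1 = 14. HB_5(14) = 2·5 + 4. Bump = 16. G_2 = 15.
G_2 = 15. HB_6(15) = 2·6 + 3. Bump = 17. G_3 = 16.
G_3 = 16. HB_7(16) = 2·7 + 2. Bump = 18. G_4 = 17.
G_4 = 17. HB_8(17) = 2·8 + 1. Bump = 19. G_5 = 18.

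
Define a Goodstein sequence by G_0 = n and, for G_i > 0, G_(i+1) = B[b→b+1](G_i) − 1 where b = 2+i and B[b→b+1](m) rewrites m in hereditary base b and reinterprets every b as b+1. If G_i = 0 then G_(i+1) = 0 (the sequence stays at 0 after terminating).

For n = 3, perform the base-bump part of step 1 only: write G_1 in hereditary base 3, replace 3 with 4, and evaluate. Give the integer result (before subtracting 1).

G_0=3  [base 2] 2 + 1  →[2↦3]→  3 + 1 = 4  −1 ⇒ G_1=3
G_1=3  [base 3] 3  →[3↦4]→  4 = 4  −1 ⇒ G_2=3

4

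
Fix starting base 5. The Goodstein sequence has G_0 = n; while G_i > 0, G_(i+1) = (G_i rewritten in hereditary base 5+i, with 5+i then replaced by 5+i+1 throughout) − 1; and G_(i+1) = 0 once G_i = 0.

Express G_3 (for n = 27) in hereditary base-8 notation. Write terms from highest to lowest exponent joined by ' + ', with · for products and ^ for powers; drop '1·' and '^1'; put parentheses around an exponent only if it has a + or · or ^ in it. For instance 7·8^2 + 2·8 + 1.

7·8 + 7

i=0: 27 = 5^2 + 2 (b=5); 5→6: 6^2 + 2 = 38; 38−1 = 37
i=1: 37 = 6^2 + 1 (b=6); 6→7: 7^2 + 1 = 50; 50−1 = 49
i=2: 49 = 7^2 (b=7); 7→8: 8^2 = 64; 64−1 = 63
i=3: 63 = 7·8 + 7 (b=8); 8→9: 7·9 + 7 = 70; 70−1 = 69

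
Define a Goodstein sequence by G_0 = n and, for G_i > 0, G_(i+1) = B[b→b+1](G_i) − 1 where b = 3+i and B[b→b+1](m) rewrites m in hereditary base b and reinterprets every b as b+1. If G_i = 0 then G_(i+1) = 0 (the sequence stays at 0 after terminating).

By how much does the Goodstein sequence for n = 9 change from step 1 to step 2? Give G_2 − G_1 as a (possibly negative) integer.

base 3: 9 = 3^2; at 4: 4^2 = 16; next = 15
base 4: 15 = 3·4 + 3; at 5: 3·5 + 3 = 18; next = 17

2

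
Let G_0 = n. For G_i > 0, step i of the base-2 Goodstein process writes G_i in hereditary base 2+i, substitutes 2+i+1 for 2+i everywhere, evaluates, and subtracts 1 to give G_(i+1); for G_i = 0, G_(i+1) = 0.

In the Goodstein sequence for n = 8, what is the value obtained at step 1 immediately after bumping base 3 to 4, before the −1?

554

i=0: 8 = 2^(2 + 1) (b=2); 2→3: 3^(3 + 1) = 81; 81−1 = 80
i=1: 80 = 2·3^3 + 2·3^2 + 2·3 + 2 (b=3); 3→4: 2·4^4 + 2·4^2 + 2·4 + 2 = 554; 554−1 = 553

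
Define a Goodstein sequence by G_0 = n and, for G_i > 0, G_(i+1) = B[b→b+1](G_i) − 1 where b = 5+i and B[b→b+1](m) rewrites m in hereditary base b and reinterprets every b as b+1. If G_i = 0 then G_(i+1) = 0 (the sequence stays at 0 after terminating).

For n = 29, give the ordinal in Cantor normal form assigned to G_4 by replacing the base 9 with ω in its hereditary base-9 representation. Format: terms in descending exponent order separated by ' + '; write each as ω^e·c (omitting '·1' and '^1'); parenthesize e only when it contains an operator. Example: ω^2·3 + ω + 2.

ω^2

[0] 29 ≡ 5^2 + 4 (base 5). Lift 6: 40. −1: 39.
[1] 39 ≡ 6^2 + 3 (base 6). Lift 7: 52. −1: 51.
[2] 51 ≡ 7^2 + 2 (base 7). Lift 8: 66. −1: 65.
[3] 65 ≡ 8^2 + 1 (base 8). Lift 9: 82. −1: 81.
[4] 81 ≡ 9^2 (base 9). Lift 10: 100. −1: 99.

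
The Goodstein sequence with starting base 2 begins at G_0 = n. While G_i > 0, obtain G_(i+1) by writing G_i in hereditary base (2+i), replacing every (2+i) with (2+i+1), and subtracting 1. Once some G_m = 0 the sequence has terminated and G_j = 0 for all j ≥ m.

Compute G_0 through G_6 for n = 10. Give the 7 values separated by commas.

i=0: 10 = 2^(2 + 1) + 2 (b=2); 2→3: 3^(3 + 1) + 3 = 84; 84−1 = 83
i=1: 83 = 3^(3 + 1) + 2 (b=3); 3→4: 4^(4 + 1) + 2 = 1026; 1026−1 = 1025
i=2: 1025 = 4^(4 + 1) + 1 (b=4); 4→5: 5^(5 + 1) + 1 = 15626; 15626−1 = 15625
i=3: 15625 = 5^(5 + 1) (b=5); 5→6: 6^(6 + 1) = 279936; 279936−1 = 279935
i=4: 279935 = 5·6^6 + 5·6^5 + 5·6^4 + 5·6^3 + 5·6^2 + 5·6 + 5 (b=6); 6→7: 5·7^7 + 5·7^5 + 5·7^4 + 5·7^3 + 5·7^2 + 5·7 + 5 = 4215755; 4215755−1 = 4215754
i=5: 4215754 = 5·7^7 + 5·7^5 + 5·7^4 + 5·7^3 + 5·7^2 + 5·7 + 4 (b=7); 7→8: 5·8^8 + 5·8^5 + 5·8^4 + 5·8^3 + 5·8^2 + 5·8 + 4 = 84073324; 84073324−1 = 84073323

10, 83, 1025, 15625, 279935, 4215754, 84073323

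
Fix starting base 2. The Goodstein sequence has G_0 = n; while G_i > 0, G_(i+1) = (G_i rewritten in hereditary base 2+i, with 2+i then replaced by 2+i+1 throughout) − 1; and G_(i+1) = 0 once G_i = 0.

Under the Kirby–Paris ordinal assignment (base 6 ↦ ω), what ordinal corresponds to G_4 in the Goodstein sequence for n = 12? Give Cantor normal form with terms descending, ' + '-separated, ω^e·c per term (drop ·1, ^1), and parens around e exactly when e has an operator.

i=0: 12 = 2^(2 + 1) + 2^2 (b=2); 2→3: 3^(3 + 1) + 3^3 = 108; 108−1 = 107
i=1: 107 = 3^(3 + 1) + 2·3^2 + 2·3 + 2 (b=3); 3→4: 4^(4 + 1) + 2·4^2 + 2·4 + 2 = 1066; 1066−1 = 1065
i=2: 1065 = 4^(4 + 1) + 2·4^2 + 2·4 + 1 (b=4); 4→5: 5^(5 + 1) + 2·5^2 + 2·5 + 1 = 15686; 15686−1 = 15685
i=3: 15685 = 5^(5 + 1) + 2·5^2 + 2·5 (b=5); 5→6: 6^(6 + 1) + 2·6^2 + 2·6 = 280020; 280020−1 = 280019
i=4: 280019 = 6^(6 + 1) + 2·6^2 + 6 + 5 (b=6); 6→7: 7^(7 + 1) + 2·7^2 + 7 + 5 = 5764911; 5764911−1 = 5764910

ω^(ω + 1) + ω^2·2 + ω + 5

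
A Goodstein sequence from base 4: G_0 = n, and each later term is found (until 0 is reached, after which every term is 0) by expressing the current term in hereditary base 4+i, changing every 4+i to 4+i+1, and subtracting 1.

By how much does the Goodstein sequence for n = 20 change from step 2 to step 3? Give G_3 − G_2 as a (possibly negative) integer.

20 —HB4→ 4^2 + 4 —bump→ 5^2 + 5 = 30 —(−1)→ 29
29 —HB5→ 5^2 + 4 —bump→ 6^2 + 4 = 40 —(−1)→ 39
39 —HB6→ 6^2 + 3 —bump→ 7^2 + 3 = 52 —(−1)→ 51

12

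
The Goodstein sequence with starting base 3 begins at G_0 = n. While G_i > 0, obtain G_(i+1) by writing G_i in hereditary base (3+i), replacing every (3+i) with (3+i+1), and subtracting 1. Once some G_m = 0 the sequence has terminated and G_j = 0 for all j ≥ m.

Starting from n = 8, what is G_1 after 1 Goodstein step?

9

step 0: 8 = 2·3 + 2; sub 4 for 3: 2·4 + 2; = 10; G_1 = 10−1 = 9
step 1: 9 = 2·4 + 1; sub 5 for 4: 2·5 + 1; = 11; G_2 = 11−1 = 10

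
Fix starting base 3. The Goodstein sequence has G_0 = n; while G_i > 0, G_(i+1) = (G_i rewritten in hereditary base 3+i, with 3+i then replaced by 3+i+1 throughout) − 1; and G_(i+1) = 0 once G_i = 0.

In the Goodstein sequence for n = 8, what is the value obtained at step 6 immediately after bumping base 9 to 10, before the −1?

12

step 0: 8 = 2·3 + 2; sub 4 for 3: 2·4 + 2; = 10; G_1 = 10−1 = 9
step 1: 9 = 2·4 + 1; sub 5 for 4: 2·5 + 1; = 11; G_2 = 11−1 = 10
step 2: 10 = 2·5; sub 6 for 5: 2·6; = 12; G_3 = 12−1 = 11
step 3: 11 = 6 + 5; sub 7 for 6: 7 + 5; = 12; G_4 = 12−1 = 11
step 4: 11 = 7 + 4; sub 8 for 7: 8 + 4; = 12; G_5 = 12−1 = 11
step 5: 11 = 8 + 3; sub 9 for 8: 9 + 3; = 12; G_6 = 12−1 = 11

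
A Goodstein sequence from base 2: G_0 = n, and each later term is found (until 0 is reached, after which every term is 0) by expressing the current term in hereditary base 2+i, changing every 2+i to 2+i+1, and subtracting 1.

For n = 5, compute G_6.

base 2: 5 = 2^2 + 1; at 3: 3^3 + 1 = 28; next = 27
base 3: 27 = 3^3; at 4: 4^4 = 256; next = 255
base 4: 255 = 3·4^3 + 3·4^2 + 3·4 + 3; at 5: 3·5^3 + 3·5^2 + 3·5 + 3 = 468; next = 467
base 5: 467 = 3·5^3 + 3·5^2 + 3·5 + 2; at 6: 3·6^3 + 3·6^2 + 3·6 + 2 = 776; next = 775
base 6: 775 = 3·6^3 + 3·6^2 + 3·6 + 1; at 7: 3·7^3 + 3·7^2 + 3·7 + 1 = 1198; next = 1197
base 7: 1197 = 3·7^3 + 3·7^2 + 3·7; at 8: 3·8^3 + 3·8^2 + 3·8 = 1752; next = 1751

1751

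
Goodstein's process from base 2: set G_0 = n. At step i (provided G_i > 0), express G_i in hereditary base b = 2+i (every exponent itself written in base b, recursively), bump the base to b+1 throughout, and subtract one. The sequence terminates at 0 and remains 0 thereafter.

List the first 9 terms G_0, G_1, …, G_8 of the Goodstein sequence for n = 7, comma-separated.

7, 30, 259, 3127, 46657, 823543, 16777215, 37665879, 77777775

G_0=7  [base 2] 2^2 + 2 + 1  →[2↦3]→  3^3 + 3 + 1 = 31  −1 ⇒ G_1=30
G_1=30  [base 3] 3^3 + 3  →[3↦4]→  4^4 + 4 = 260  −1 ⇒ G_2=259
G_2=259  [base 4] 4^4 + 3  →[4↦5]→  5^5 + 3 = 3128  −1 ⇒ G_3=3127
G_3=3127  [base 5] 5^5 + 2  →[5↦6]→  6^6 + 2 = 46658  −1 ⇒ G_4=46657
G_4=46657  [base 6] 6^6 + 1  →[6↦7]→  7^7 + 1 = 823544  −1 ⇒ G_5=823543
G_5=823543  [base 7] 7^7  →[7↦8]→  8^8 = 16777216  −1 ⇒ G_6=16777215
G_6=16777215  [base 8] 7·8^7 + 7·8^6 + 7·8^5 + 7·8^4 + 7·8^3 + 7·8^2 + 7·8 + 7  →[8↦9]→  7·9^7 + 7·9^6 + 7·9^5 + 7·9^4 + 7·9^3 + 7·9^2 + 7·9 + 7 = 37665880  −1 ⇒ G_7=37665879
G_7=37665879  [base 9] 7·9^7 + 7·9^6 + 7·9^5 + 7·9^4 + 7·9^3 + 7·9^2 + 7·9 + 6  →[9↦10]→  7·10^7 + 7·10^6 + 7·10^5 + 7·10^4 + 7·10^3 + 7·10^2 + 7·10 + 6 = 77777776  −1 ⇒ G_8=77777775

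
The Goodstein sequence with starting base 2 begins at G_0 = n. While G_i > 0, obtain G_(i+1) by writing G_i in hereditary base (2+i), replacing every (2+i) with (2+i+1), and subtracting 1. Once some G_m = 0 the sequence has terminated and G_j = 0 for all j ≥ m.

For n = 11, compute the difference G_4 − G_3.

264310

base 2: 11 = 2^(2 + 1) + 2 + 1; at 3: 3^(3 + 1) + 3 + 1 = 85; next = 84
base 3: 84 = 3^(3 + 1) + 3; at 4: 4^(4 + 1) + 4 = 1028; next = 1027
base 4: 1027 = 4^(4 + 1) + 3; at 5: 5^(5 + 1) + 3 = 15628; next = 15627
base 5: 15627 = 5^(5 + 1) + 2; at 6: 6^(6 + 1) + 2 = 279938; next = 279937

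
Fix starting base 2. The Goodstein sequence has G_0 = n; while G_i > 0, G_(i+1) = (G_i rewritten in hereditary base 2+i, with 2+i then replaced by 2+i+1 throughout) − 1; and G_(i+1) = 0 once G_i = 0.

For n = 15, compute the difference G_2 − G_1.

1172

G_0=15  [base 2] 2^(2 + 1) + 2^2 + 2 + 1  →[2↦3]→  3^(3 + 1) + 3^3 + 3 + 1 = 112  −1 ⇒ G_1=111
G_1=111  [base 3] 3^(3 + 1) + 3^3 + 3  →[3↦4]→  4^(4 + 1) + 4^4 + 4 = 1284  −1 ⇒ G_2=1283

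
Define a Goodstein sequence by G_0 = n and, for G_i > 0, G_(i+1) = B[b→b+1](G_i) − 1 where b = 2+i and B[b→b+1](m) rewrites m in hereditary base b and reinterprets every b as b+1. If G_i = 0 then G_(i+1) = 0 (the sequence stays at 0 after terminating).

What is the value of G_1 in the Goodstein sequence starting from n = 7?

30

G_0 = 7. HB_2(7) = 2^2 + 2 + 1. Bump = 31. G_1 = 30.
G_1 = 30. HB_3(30) = 3^3 + 3. Bump = 260. G_2 = 259.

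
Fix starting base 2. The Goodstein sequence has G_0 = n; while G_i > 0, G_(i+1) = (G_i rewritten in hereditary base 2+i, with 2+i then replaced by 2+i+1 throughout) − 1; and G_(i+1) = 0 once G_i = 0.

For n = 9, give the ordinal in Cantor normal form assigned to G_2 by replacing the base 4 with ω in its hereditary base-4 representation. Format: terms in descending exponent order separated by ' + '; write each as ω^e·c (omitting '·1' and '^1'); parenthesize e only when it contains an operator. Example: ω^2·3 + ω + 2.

i=0: 9 = 2^(2 + 1) + 1 (b=2); 2→3: 3^(3 + 1) + 1 = 82; 82−1 = 81
i=1: 81 = 3^(3 + 1) (b=3); 3→4: 4^(4 + 1) = 1024; 1024−1 = 1023
i=2: 1023 = 3·4^4 + 3·4^3 + 3·4^2 + 3·4 + 3 (b=4); 4→5: 3·5^5 + 3·5^3 + 3·5^2 + 3·5 + 3 = 9843; 9843−1 = 9842

ω^ω·3 + ω^3·3 + ω^2·3 + ω·3 + 3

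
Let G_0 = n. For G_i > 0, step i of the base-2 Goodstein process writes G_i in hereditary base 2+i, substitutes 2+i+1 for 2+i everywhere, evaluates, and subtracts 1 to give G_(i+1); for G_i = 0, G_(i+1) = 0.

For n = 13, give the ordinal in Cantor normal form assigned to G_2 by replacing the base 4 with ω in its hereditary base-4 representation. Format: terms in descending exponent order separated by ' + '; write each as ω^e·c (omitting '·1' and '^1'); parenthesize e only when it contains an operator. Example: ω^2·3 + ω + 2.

ω^(ω + 1) + ω^3·3 + ω^2·3 + ω·3 + 3

step 0: 13 = 2^(2 + 1) + 2^2 + 1; sub 3 for 2: 3^(3 + 1) + 3^3 + 1; = 109; G_1 = 109−1 = 108
step 1: 108 = 3^(3 + 1) + 3^3; sub 4 for 3: 4^(4 + 1) + 4^4; = 1280; G_2 = 1280−1 = 1279
step 2: 1279 = 4^(4 + 1) + 3·4^3 + 3·4^2 + 3·4 + 3; sub 5 for 4: 5^(5 + 1) + 3·5^3 + 3·5^2 + 3·5 + 3; = 16093; G_3 = 16093−1 = 16092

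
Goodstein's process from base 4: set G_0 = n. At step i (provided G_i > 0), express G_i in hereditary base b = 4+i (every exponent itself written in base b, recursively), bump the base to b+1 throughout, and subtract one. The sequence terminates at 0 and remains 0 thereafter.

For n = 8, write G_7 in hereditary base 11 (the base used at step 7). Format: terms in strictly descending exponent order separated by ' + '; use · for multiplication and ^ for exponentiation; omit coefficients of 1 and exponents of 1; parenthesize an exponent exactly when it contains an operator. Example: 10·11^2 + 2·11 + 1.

8

base 4: 8 = 2·4; at 5: 2·5 = 10; next = 9
base 5: 9 = 5 + 4; at 6: 6 + 4 = 10; next = 9
base 6: 9 = 6 + 3; at 7: 7 + 3 = 10; next = 9
base 7: 9 = 7 + 2; at 8: 8 + 2 = 10; next = 9
base 8: 9 = 8 + 1; at 9: 9 + 1 = 10; next = 9
base 9: 9 = 9; at 10: 10 = 10; next = 9
base 10: 9 = 9; at 11: 9 = 9; next = 8
base 11: 8 = 8; at 12: 8 = 8; next = 7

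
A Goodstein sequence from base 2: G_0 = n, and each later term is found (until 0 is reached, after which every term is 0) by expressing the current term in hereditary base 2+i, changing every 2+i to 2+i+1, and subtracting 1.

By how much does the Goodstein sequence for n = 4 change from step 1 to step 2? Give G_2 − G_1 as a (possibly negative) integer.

15

step 0: 4 = 2^2; sub 3 for 2: 3^3; = 27; G_1 = 27−1 = 26
step 1: 26 = 2·3^2 + 2·3 + 2; sub 4 for 3: 2·4^2 + 2·4 + 2; = 42; G_2 = 42−1 = 41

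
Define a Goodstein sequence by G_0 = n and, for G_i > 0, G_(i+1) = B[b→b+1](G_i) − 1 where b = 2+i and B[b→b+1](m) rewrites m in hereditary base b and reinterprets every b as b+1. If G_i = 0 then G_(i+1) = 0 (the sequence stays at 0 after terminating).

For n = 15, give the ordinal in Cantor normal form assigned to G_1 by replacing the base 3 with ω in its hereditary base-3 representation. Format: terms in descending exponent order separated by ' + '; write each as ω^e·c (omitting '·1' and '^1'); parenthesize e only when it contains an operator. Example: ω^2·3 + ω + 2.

ω^(ω + 1) + ω^ω + ω

(0) 15|_2 = 2^(2 + 1) + 2^2 + 2 + 1 ↦ 3^(3 + 1) + 3^3 + 3 + 1|_3 = 112 ⇒ 111
(1) 111|_3 = 3^(3 + 1) + 3^3 + 3 ↦ 4^(4 + 1) + 4^4 + 4|_4 = 1284 ⇒ 1283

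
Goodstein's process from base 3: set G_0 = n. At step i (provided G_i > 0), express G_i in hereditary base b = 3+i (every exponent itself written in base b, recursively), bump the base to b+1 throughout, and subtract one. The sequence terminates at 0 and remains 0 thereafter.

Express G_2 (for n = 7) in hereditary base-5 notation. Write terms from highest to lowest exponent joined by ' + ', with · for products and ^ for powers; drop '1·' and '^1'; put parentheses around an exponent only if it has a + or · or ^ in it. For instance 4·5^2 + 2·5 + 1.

(0) 7|_3 = 2·3 + 1 ↦ 2·4 + 1|_4 = 9 ⇒ 8
(1) 8|_4 = 2·4 ↦ 2·5|_5 = 10 ⇒ 9
(2) 9|_5 = 5 + 4 ↦ 6 + 4|_6 = 10 ⇒ 9

5 + 4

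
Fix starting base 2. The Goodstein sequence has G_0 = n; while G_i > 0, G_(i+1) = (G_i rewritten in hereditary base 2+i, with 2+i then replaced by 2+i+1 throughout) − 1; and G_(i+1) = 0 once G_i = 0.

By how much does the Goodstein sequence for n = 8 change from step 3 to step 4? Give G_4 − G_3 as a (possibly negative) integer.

(0) 8|_2 = 2^(2 + 1) ↦ 3^(3 + 1)|_3 = 81 ⇒ 80
(1) 80|_3 = 2·3^3 + 2·3^2 + 2·3 + 2 ↦ 2·4^4 + 2·4^2 + 2·4 + 2|_4 = 554 ⇒ 553
(2) 553|_4 = 2·4^4 + 2·4^2 + 2·4 + 1 ↦ 2·5^5 + 2·5^2 + 2·5 + 1|_5 = 6311 ⇒ 6310
(3) 6310|_5 = 2·5^5 + 2·5^2 + 2·5 ↦ 2·6^6 + 2·6^2 + 2·6|_6 = 93396 ⇒ 93395

87085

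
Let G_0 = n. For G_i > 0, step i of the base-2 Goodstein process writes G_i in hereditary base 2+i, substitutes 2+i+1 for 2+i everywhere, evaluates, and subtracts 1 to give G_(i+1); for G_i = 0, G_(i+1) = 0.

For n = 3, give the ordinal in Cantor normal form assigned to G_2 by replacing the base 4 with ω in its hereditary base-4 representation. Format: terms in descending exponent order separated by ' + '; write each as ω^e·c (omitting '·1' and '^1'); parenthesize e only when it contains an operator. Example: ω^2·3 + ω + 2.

3

base 2: 3 = 2 + 1; at 3: 3 + 1 = 4; next = 3
base 3: 3 = 3; at 4: 4 = 4; next = 3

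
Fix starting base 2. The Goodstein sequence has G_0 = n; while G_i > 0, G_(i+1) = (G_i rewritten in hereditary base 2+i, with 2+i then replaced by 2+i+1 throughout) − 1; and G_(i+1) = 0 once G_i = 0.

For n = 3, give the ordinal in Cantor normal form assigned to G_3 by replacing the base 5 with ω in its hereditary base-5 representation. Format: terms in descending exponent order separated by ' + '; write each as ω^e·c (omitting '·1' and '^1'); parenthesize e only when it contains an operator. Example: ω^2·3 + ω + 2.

2

G_0=3  [base 2] 2 + 1  →[2↦3]→  3 + 1 = 4  −1 ⇒ G_1=3
G_1=3  [base 3] 3  →[3↦4]→  4 = 4  −1 ⇒ G_2=3
G_2=3  [base 4] 3  →[4↦5]→  3 = 3  −1 ⇒ G_3=2
G_3=2  [base 5] 2  →[5↦6]→  2 = 2  −1 ⇒ G_4=1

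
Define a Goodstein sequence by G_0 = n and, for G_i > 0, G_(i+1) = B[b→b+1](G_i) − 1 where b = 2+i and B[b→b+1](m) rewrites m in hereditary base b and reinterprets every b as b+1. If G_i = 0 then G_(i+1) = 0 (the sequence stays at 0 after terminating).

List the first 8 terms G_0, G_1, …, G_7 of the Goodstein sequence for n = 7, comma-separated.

G_0=7  [base 2] 2^2 + 2 + 1  →[2↦3]→  3^3 + 3 + 1 = 31  −1 ⇒ G_1=30
G_1=30  [base 3] 3^3 + 3  →[3↦4]→  4^4 + 4 = 260  −1 ⇒ G_2=259
G_2=259  [base 4] 4^4 + 3  →[4↦5]→  5^5 + 3 = 3128  −1 ⇒ G_3=3127
G_3=3127  [base 5] 5^5 + 2  →[5↦6]→  6^6 + 2 = 46658  −1 ⇒ G_4=46657
G_4=46657  [base 6] 6^6 + 1  →[6↦7]→  7^7 + 1 = 823544  −1 ⇒ G_5=823543
G_5=823543  [base 7] 7^7  →[7↦8]→  8^8 = 16777216  −1 ⇒ G_6=16777215
G_6=16777215  [base 8] 7·8^7 + 7·8^6 + 7·8^5 + 7·8^4 + 7·8^3 + 7·8^2 + 7·8 + 7  →[8↦9]→  7·9^7 + 7·9^6 + 7·9^5 + 7·9^4 + 7·9^3 + 7·9^2 + 7·9 + 7 = 37665880  −1 ⇒ G_7=37665879

7, 30, 259, 3127, 46657, 823543, 16777215, 37665879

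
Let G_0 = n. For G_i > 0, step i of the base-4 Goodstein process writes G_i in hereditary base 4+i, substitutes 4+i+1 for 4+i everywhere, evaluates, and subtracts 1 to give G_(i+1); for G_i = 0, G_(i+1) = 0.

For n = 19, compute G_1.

27

base 4: 19 = 4^2 + 3; at 5: 5^2 + 3 = 28; next = 27
base 5: 27 = 5^2 + 2; at 6: 6^2 + 2 = 38; next = 37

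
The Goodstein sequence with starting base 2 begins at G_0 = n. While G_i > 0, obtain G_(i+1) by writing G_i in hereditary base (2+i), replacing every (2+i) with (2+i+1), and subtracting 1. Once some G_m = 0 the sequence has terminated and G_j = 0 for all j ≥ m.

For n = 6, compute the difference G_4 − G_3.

base 2: 6 = 2^2 + 2; at 3: 3^3 + 3 = 30; next = 29
base 3: 29 = 3^3 + 2; at 4: 4^4 + 2 = 258; next = 257
base 4: 257 = 4^4 + 1; at 5: 5^5 + 1 = 3126; next = 3125
base 5: 3125 = 5^5; at 6: 6^6 = 46656; next = 46655

43530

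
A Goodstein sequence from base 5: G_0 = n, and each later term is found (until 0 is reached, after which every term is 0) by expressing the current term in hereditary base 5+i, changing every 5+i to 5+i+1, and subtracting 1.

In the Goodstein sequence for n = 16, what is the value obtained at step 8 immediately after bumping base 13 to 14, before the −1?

i=0: 16 = 3·5 + 1 (b=5); 5→6: 3·6 + 1 = 19; 19−1 = 18
i=1: 18 = 3·6 (b=6); 6→7: 3·7 = 21; 21−1 = 20
i=2: 20 = 2·7 + 6 (b=7); 7→8: 2·8 + 6 = 22; 22−1 = 21
i=3: 21 = 2·8 + 5 (b=8); 8→9: 2·9 + 5 = 23; 23−1 = 22
i=4: 22 = 2·9 + 4 (b=9); 9→10: 2·10 + 4 = 24; 24−1 = 23
i=5: 23 = 2·10 + 3 (b=10); 10→11: 2·11 + 3 = 25; 25−1 = 24
i=6: 24 = 2·11 + 2 (b=11); 11→12: 2·12 + 2 = 26; 26−1 = 25
i=7: 25 = 2·12 + 1 (b=12); 12→13: 2·13 + 1 = 27; 27−1 = 26

28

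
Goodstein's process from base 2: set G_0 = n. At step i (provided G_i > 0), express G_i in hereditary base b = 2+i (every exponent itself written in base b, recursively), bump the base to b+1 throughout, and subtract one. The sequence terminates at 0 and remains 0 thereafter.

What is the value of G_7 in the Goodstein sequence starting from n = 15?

[0] 15 ≡ 2^(2 + 1) + 2^2 + 2 + 1 (base 2). Lift 3: 112. −1: 111.
[1] 111 ≡ 3^(3 + 1) + 3^3 + 3 (base 3). Lift 4: 1284. −1: 1283.
[2] 1283 ≡ 4^(4 + 1) + 4^4 + 3 (base 4). Lift 5: 18753. −1: 18752.
[3] 18752 ≡ 5^(5 + 1) + 5^5 + 2 (base 5). Lift 6: 326594. −1: 326593.
[4] 326593 ≡ 6^(6 + 1) + 6^6 + 1 (base 6). Lift 7: 6588345. −1: 6588344.
[5] 6588344 ≡ 7^(7 + 1) + 7^7 (base 7). Lift 8: 150994944. −1: 150994943.
[6] 150994943 ≡ 8^(8 + 1) + 7·8^7 + 7·8^6 + 7·8^5 + 7·8^4 + 7·8^3 + 7·8^2 + 7·8 + 7 (base 8). Lift 9: 3524450281. −1: 3524450280.

3524450280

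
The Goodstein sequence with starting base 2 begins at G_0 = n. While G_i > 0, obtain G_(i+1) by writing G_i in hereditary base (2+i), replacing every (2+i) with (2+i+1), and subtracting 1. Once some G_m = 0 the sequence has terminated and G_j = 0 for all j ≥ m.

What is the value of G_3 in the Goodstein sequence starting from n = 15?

step 0: 15 = 2^(2 + 1) + 2^2 + 2 + 1; sub 3 for 2: 3^(3 + 1) + 3^3 + 3 + 1; = 112; G_1 = 112−1 = 111
step 1: 111 = 3^(3 + 1) + 3^3 + 3; sub 4 for 3: 4^(4 + 1) + 4^4 + 4; = 1284; G_2 = 1284−1 = 1283
step 2: 1283 = 4^(4 + 1) + 4^4 + 3; sub 5 for 4: 5^(5 + 1) + 5^5 + 3; = 18753; G_3 = 18753−1 = 18752
step 3: 18752 = 5^(5 + 1) + 5^5 + 2; sub 6 for 5: 6^(6 + 1) + 6^6 + 2; = 326594; G_4 = 326594−1 = 326593

18752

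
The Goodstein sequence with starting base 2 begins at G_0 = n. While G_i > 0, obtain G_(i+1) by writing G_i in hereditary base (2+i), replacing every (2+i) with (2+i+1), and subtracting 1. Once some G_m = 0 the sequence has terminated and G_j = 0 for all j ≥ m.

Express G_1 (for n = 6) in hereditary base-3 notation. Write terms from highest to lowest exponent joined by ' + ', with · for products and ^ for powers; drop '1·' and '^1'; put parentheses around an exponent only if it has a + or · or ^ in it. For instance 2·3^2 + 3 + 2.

3^3 + 2

[0] 6 ≡ 2^2 + 2 (base 2). Lift 3: 30. −1: 29.
[1] 29 ≡ 3^3 + 2 (base 3). Lift 4: 258. −1: 257.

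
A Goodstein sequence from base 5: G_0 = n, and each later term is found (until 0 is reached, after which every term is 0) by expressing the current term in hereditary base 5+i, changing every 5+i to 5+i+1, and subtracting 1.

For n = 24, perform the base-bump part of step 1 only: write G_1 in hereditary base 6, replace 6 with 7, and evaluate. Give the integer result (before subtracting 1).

31

G_0 = 24. HB_5(24) = 4·5 + 4. Bump = 28. G_1 = 27.
G_1 = 27. HB_6(27) = 4·6 + 3. Bump = 31. G_2 = 30.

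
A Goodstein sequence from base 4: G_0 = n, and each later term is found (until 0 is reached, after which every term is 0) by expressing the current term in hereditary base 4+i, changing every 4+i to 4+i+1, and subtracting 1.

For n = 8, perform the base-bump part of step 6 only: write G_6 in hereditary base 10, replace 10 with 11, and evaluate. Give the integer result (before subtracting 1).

base 4: 8 = 2·4; at 5: 2·5 = 10; next = 9
base 5: 9 = 5 + 4; at 6: 6 + 4 = 10; next = 9
base 6: 9 = 6 + 3; at 7: 7 + 3 = 10; next = 9
base 7: 9 = 7 + 2; at 8: 8 + 2 = 10; next = 9
base 8: 9 = 8 + 1; at 9: 9 + 1 = 10; next = 9
base 9: 9 = 9; at 10: 10 = 10; next = 9
base 10: 9 = 9; at 11: 9 = 9; next = 8

9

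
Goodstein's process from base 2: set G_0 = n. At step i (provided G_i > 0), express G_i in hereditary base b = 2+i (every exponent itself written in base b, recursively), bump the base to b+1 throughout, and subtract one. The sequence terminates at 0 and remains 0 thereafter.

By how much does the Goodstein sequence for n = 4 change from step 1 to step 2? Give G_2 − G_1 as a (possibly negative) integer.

4 —HB2→ 2^2 —bump→ 3^3 = 27 —(−1)→ 26
26 —HB3→ 2·3^2 + 2·3 + 2 —bump→ 2·4^2 + 2·4 + 2 = 42 —(−1)→ 41

15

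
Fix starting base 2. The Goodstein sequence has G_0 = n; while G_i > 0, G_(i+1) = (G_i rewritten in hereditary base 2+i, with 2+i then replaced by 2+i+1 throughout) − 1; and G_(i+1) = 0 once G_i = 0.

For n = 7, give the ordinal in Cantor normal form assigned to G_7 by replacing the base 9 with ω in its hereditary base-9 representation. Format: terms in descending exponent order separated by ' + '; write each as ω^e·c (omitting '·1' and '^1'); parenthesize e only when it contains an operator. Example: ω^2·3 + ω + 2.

ω^7·7 + ω^6·7 + ω^5·7 + ω^4·7 + ω^3·7 + ω^2·7 + ω·7 + 6

step 0: 7 = 2^2 + 2 + 1; sub 3 for 2: 3^3 + 3 + 1; = 31; G_1 = 31−1 = 30
step 1: 30 = 3^3 + 3; sub 4 for 3: 4^4 + 4; = 260; G_2 = 260−1 = 259
step 2: 259 = 4^4 + 3; sub 5 for 4: 5^5 + 3; = 3128; G_3 = 3128−1 = 3127
step 3: 3127 = 5^5 + 2; sub 6 for 5: 6^6 + 2; = 46658; G_4 = 46658−1 = 46657
step 4: 46657 = 6^6 + 1; sub 7 for 6: 7^7 + 1; = 823544; G_5 = 823544−1 = 823543
step 5: 823543 = 7^7; sub 8 for 7: 8^8; = 16777216; G_6 = 16777216−1 = 16777215
step 6: 16777215 = 7·8^7 + 7·8^6 + 7·8^5 + 7·8^4 + 7·8^3 + 7·8^2 + 7·8 + 7; sub 9 for 8: 7·9^7 + 7·9^6 + 7·9^5 + 7·9^4 + 7·9^3 + 7·9^2 + 7·9 + 7; = 37665880; G_7 = 37665880−1 = 37665879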